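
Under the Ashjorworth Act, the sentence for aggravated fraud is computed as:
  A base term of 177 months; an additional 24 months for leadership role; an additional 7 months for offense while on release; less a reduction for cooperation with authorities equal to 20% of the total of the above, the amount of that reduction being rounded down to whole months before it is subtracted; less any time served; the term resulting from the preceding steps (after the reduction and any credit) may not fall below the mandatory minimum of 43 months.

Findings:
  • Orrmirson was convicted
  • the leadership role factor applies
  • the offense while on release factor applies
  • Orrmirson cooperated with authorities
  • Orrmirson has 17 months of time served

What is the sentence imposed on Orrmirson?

150 months

Leadership role enhancement: +24 months
Offense while on release enhancement: +7 months
Adjusted term: 177 months + 24 months + 7 months = 208 months
Cooperation with authorities reduction: 20% of 208 months = 41 months (rounded down)
After reduction: 208 − 41 = 167 months
Less time served: 167 months − 17 months = 150 months
Minimum 43 months: 150 months meets the minimum, no increase.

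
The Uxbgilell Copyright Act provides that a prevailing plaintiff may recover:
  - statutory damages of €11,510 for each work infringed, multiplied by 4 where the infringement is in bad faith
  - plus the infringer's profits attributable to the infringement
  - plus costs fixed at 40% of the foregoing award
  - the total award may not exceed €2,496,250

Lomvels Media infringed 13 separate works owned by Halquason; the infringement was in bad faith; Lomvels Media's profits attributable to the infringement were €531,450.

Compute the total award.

€1,581,958

Statutory damages: 13 × €11,510 = €149,630
Multiplied by 4: 4 × €149,630 = €598,520
Combined award: €598,520 + €531,450 = €1,129,970
Costs: 40% of €1,129,970 = €451,988
Award plus costs: €1,129,970 + €451,988 = €1,581,958
Cap at €2,496,250: €1,581,958 is within the cap, no reduction.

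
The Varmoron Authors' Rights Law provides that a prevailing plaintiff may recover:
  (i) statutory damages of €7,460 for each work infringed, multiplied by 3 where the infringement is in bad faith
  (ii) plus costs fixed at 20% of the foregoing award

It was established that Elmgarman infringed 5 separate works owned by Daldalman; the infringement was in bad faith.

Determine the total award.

Statutory damages: 5 × €7,460 = €37,300
Trebled: 3 × €37,300 = €111,900
Costs: 20% of €111,900 = €22,380
Award plus costs: €111,900 + €22,380 = €134,280

€134,280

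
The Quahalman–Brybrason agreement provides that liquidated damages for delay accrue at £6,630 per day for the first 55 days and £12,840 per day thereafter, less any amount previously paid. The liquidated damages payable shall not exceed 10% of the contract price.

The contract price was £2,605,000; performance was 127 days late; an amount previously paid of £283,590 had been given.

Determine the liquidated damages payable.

First 55 days: 55 × £6,630 = £364,650
Remaining days: (127 − 55) × £12,840 = £924,480
Accrued per-day damages: £364,650 + £924,480 = £1,289,130
Less amount previously paid: £1,289,130 − £283,590 = £1,005,540
Cap: 10% of £2,605,000 = £260,500
Cap at £260,500: £1,005,540 exceeds the cap → £260,500

£260,500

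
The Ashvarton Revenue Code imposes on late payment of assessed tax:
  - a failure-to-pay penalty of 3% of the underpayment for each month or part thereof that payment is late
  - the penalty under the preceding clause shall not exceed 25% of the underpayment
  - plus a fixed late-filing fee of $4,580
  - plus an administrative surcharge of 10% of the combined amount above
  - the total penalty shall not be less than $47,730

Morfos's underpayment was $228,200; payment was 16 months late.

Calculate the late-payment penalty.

$67,793

Accrued rate: 3% × 16 = 48%, capped at 25% → 25%
Failure-to-pay penalty: 25% of $228,200 = $57,050
Penalty before surcharge: $57,050 + $4,580 = $61,630
Administrative surcharge: 10% of $61,630 = $6,163
Total penalty: $61,630 + $6,163 = $67,793
Minimum $47,730: $67,793 meets the minimum, no increase.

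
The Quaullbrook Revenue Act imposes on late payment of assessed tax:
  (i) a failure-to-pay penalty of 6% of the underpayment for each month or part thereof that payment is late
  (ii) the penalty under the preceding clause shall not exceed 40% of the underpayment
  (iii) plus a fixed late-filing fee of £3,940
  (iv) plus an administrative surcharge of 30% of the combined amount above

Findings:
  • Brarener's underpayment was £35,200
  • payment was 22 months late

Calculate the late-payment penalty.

Accrued rate: 6% × 22 = 132%, capped at 40% → 40%
Failure-to-pay penalty: 40% of £35,200 = £14,080
Penalty before surcharge: £14,080 + £3,940 = £18,020
Administrative surcharge: 30% of £18,020 = £5,406
Total penalty: £18,020 + £5,406 = £23,426

£23,426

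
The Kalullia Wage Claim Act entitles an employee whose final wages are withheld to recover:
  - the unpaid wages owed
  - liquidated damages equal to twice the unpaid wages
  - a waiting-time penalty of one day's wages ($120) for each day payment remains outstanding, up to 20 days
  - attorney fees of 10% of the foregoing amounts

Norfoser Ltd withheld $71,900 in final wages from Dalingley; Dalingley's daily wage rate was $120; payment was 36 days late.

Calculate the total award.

$239,910

Doubled: 2 × $71,900 = $143,800
Penalty days: min(36, 20) = 20
Waiting-time penalty: 20 × $120 = $2,400
Subtotal: $71,900 + $143,800 + $2,400 = $218,100
Attorney fees: 10% of $218,100 = $21,810
Total award: $218,100 + $21,810 = $239,910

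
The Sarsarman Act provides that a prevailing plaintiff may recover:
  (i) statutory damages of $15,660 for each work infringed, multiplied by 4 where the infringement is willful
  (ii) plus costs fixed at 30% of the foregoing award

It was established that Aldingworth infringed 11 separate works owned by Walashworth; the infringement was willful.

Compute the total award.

Statutory damages: 11 × $15,660 = $172,260
Multiplied by 4: 4 × $172,260 = $689,040
Costs: 30% of $689,040 = $206,712
Award plus costs: $689,040 + $206,712 = $895,752

$895,752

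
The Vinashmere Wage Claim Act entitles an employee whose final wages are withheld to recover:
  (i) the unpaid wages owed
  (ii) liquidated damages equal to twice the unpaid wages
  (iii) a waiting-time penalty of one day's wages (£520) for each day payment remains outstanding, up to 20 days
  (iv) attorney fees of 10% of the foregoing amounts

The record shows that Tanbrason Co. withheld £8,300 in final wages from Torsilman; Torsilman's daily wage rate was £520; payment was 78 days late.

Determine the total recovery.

Doubled: 2 × £8,300 = £16,600
Penalty days: min(78, 20) = 20
Waiting-time penalty: 20 × £520 = £10,400
Subtotal: £8,300 + £16,600 + £10,400 = £35,300
Attorney fees: 10% of £35,300 = £3,530
Total award: £35,300 + £3,530 = £38,830

£38,830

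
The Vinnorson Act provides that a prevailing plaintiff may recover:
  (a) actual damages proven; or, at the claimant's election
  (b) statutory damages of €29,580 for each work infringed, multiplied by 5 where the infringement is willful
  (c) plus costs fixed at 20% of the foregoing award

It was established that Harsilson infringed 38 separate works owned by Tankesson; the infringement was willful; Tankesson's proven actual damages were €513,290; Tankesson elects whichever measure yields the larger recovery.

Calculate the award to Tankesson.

Award: €6,744,240

Statutory damages: 38 × €29,580 = €1,124,040
Multiplied by 5: 5 × €1,124,040 = €5,620,200
Greater of actual damages (€513,290) or enhanced statutory damages (€5,620,200): €5,620,200
Costs: 20% of €5,620,200 = €1,124,040
Award plus costs: €5,620,200 + €1,124,040 = €6,744,240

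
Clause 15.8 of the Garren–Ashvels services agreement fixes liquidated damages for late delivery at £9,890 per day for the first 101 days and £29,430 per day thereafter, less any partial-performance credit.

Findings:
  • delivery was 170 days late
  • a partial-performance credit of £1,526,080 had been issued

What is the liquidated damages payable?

Liquidated damages: £1,503,480

First 101 days: 101 × £9,890 = £998,890
Remaining days: (170 − 101) × £29,430 = £2,030,670
Accrued per-day damages: £998,890 + £2,030,670 = £3,029,560
Less partial-performance credit: £3,029,560 − £1,526,080 = £1,503,480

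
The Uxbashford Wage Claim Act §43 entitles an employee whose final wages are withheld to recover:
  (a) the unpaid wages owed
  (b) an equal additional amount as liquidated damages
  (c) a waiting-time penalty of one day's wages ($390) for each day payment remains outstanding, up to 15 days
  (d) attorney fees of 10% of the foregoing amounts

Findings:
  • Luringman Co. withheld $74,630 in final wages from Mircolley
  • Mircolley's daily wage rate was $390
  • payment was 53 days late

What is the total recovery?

Liquidated damages (equal amount): $74,630
Penalty days: min(53, 15) = 15
Waiting-time penalty: 15 × $390 = $5,850
Subtotal: $74,630 + $74,630 + $5,850 = $155,110
Attorney fees: 10% of $155,110 = $15,511
Total award: $155,110 + $15,511 = $170,621

$170,621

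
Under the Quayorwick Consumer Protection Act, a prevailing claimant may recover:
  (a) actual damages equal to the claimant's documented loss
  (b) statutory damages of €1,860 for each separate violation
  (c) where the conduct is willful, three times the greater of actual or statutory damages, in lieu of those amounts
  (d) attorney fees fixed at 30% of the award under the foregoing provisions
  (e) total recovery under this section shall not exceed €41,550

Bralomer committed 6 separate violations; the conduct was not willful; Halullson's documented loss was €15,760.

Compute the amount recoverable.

€34,996

Statutory damages: 6 × €1,860 = €11,160
Conduct not willful: the in-lieu enhancement does not apply.
Actual plus statutory damages: €15,760 + €11,160 = €26,920
Attorney fees: 30% of €26,920 = €8,076
Total before cap: €26,920 + €8,076 = €34,996
Cap at €41,550: €34,996 is within the cap, no reduction.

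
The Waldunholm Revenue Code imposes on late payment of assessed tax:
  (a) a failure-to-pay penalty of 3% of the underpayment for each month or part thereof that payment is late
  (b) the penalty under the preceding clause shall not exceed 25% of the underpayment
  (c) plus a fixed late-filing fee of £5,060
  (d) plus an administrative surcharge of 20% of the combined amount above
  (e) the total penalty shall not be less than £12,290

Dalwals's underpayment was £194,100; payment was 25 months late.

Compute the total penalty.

Accrued rate: 3% × 25 = 75%, capped at 25% → 25%
Failure-to-pay penalty: 25% of £194,100 = £48,525
Penalty before surcharge: £48,525 + £5,060 = £53,585
Administrative surcharge: 20% of £53,585 = £10,717
Total penalty: £53,585 + £10,717 = £64,302
Minimum £12,290: £64,302 meets the minimum, no increase.

£64,302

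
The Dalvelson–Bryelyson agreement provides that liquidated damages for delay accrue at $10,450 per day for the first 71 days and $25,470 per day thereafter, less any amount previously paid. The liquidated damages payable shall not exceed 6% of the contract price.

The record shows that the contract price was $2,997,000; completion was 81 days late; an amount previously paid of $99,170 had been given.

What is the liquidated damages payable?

First 71 days: 71 × $10,450 = $741,950
Remaining days: (81 − 71) × $25,470 = $254,700
Accrued per-day damages: $741,950 + $254,700 = $996,650
Less amount previously paid: $996,650 − $99,170 = $897,480
Cap: 6% of $2,997,000 = $179,820
Cap at $179,820: $897,480 exceeds the cap → $179,820

$179,820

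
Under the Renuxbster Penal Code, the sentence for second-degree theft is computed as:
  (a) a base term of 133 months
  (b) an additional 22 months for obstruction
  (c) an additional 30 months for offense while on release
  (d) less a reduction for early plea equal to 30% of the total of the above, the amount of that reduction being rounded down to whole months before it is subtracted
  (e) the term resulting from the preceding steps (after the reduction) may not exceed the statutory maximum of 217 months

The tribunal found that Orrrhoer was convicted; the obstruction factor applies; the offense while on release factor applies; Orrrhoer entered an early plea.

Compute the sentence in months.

130 months

Obstruction enhancement: +22 months
Offense while on release enhancement: +30 months
Adjusted term: 133 months + 22 months + 30 months = 185 months
Early plea reduction: 30% of 185 months = 55 months (rounded down)
After reduction: 185 − 55 = 130 months
Cap at 217 months: 130 months is within the cap, no reduction.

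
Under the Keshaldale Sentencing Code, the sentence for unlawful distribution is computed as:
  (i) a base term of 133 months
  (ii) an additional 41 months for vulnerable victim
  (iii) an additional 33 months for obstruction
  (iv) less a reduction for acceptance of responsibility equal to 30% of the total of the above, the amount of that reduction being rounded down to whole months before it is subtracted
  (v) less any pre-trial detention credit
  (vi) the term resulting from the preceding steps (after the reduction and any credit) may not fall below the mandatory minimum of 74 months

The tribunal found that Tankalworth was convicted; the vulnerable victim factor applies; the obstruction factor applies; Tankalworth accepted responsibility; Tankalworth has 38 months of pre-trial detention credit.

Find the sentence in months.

107 months

Vulnerable victim enhancement: +41 months
Obstruction enhancement: +33 months
Adjusted term: 133 months + 41 months + 33 months = 207 months
Acceptance of responsibility reduction: 30% of 207 months = 62 months (rounded down)
After reduction: 207 − 62 = 145 months
Less pre-trial detention credit: 145 months − 38 months = 107 months
Minimum 74 months: 107 months meets the minimum, no increase.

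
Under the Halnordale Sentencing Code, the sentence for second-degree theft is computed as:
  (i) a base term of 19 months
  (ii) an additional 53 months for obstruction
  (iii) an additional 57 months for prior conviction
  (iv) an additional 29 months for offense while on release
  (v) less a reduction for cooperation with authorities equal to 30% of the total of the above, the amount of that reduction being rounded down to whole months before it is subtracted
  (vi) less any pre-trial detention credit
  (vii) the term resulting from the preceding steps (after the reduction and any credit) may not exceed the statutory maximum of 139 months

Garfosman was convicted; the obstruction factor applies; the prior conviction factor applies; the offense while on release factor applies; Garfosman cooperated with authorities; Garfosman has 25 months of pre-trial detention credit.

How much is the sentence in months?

Obstruction enhancement: +53 months
Prior conviction enhancement: +57 months
Offense while on release enhancement: +29 months
Adjusted term: 19 months + 53 months + 57 months + 29 months = 158 months
Cooperation with authorities reduction: 30% of 158 months = 47 months (rounded down)
After reduction: 158 − 47 = 111 months
Less pre-trial detention credit: 111 months − 25 months = 86 months
Cap at 139 months: 86 months is within the cap, no reduction.

86 months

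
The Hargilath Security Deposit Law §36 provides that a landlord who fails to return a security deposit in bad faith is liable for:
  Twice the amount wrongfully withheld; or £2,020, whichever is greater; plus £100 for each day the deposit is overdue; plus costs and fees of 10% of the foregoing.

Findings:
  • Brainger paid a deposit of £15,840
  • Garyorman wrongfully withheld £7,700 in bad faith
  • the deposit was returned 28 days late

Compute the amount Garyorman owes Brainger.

£20,020

Doubled: 2 × £7,700 = £15,400
Minimum £2,020: £15,400 meets the minimum, no increase.
Late-return penalty: 28 × £100 = £2,800
Damages plus late penalty: £15,400 + £2,800 = £18,200
Costs and fees: 10% of £18,200 = £1,820
Total recovery: £18,200 + £1,820 = £20,020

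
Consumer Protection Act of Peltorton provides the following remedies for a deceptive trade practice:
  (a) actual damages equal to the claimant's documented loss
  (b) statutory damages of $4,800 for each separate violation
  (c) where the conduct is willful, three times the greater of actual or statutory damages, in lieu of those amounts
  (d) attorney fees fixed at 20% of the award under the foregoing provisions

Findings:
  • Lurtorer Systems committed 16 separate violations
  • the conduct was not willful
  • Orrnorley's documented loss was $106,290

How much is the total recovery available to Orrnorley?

$219,708

Statutory damages: 16 × $4,800 = $76,800
Conduct not willful: the in-lieu enhancement does not apply.
Actual plus statutory damages: $106,290 + $76,800 = $183,090
Attorney fees: 20% of $183,090 = $36,618
Total recovery: $183,090 + $36,618 = $219,708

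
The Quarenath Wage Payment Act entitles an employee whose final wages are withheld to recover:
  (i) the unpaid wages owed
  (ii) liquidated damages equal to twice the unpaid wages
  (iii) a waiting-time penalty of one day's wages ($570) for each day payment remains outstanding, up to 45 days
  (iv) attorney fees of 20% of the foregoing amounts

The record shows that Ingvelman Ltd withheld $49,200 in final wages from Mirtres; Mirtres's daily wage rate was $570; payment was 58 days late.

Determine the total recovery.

Doubled: 2 × $49,200 = $98,400
Penalty days: min(58, 45) = 45
Waiting-time penalty: 45 × $570 = $25,650
Subtotal: $49,200 + $98,400 + $25,650 = $173,250
Attorney fees: 20% of $173,250 = $34,650
Total award: $173,250 + $34,650 = $207,900

$207,900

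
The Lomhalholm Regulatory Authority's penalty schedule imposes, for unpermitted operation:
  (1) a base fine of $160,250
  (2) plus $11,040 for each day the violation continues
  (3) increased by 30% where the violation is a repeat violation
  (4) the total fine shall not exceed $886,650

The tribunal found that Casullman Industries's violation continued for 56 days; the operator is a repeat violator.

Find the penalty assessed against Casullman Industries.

Per-day component: 56 × $11,040 = $618,240
Base plus per-day: $160,250 + $618,240 = $778,490
Enhancement: 30% of $778,490 = $233,547
Enhanced fine: $778,490 + $233,547 = $1,012,037
Cap at $886,650: $1,012,037 exceeds the cap → $886,650

$886,650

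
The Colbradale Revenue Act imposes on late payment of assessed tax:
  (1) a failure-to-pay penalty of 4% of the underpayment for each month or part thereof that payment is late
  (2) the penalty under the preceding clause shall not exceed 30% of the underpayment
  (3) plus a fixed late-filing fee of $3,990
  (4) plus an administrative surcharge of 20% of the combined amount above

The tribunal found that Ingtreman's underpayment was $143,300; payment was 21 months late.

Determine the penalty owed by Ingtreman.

$56,376

Accrued rate: 4% × 21 = 84%, capped at 30% → 30%
Failure-to-pay penalty: 30% of $143,300 = $42,990
Penalty before surcharge: $42,990 + $3,990 = $46,980
Administrative surcharge: 20% of $46,980 = $9,396
Total penalty: $46,980 + $9,396 = $56,376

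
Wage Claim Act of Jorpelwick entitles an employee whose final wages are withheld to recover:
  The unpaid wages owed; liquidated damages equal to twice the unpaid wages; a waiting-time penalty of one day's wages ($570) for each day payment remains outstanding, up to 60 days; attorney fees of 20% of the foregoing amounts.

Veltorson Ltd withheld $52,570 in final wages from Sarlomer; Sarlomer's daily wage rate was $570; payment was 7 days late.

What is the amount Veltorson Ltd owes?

Doubled: 2 × $52,570 = $105,140
Penalty days: min(7, 60) = 7
Waiting-time penalty: 7 × $570 = $3,990
Subtotal: $52,570 + $105,140 + $3,990 = $161,700
Attorney fees: 20% of $161,700 = $32,340
Total award: $161,700 + $32,340 = $194,040

$194,040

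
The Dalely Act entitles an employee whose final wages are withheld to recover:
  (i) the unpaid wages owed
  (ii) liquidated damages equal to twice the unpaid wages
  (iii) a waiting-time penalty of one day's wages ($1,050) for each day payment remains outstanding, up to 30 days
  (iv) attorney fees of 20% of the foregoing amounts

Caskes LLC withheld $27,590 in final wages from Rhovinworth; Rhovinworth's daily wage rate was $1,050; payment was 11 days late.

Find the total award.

Doubled: 2 × $27,590 = $55,180
Penalty days: min(11, 30) = 11
Waiting-time penalty: 11 × $1,050 = $11,550
Subtotal: $27,590 + $55,180 + $11,550 = $94,320
Attorney fees: 20% of $94,320 = $18,864
Total award: $94,320 + $18,864 = $113,184

$113,184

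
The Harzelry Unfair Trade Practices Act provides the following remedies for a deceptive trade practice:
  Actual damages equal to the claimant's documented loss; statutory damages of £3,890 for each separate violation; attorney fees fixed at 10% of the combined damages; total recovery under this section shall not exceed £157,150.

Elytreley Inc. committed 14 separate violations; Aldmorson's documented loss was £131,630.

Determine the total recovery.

£157,150

Statutory damages: 14 × £3,890 = £54,460
Combined damages: £131,630 + £54,460 = £186,090
Attorney fees: 10% of £186,090 = £18,609
Total before cap: £186,090 + £18,609 = £204,699
Cap at £157,150: £204,699 exceeds the cap → £157,150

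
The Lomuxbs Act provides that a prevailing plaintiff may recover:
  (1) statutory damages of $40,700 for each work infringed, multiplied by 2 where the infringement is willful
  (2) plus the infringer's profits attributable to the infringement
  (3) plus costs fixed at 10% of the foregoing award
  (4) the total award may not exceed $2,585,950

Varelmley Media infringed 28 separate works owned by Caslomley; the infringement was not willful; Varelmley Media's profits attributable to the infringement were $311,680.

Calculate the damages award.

Award: $1,596,408

Statutory damages: 28 × $40,700 = $1,139,600
Infringement not willful: no ×2 enhancement.
Combined award: $1,139,600 + $311,680 = $1,451,280
Costs: 10% of $1,451,280 = $145,128
Award plus costs: $1,451,280 + $145,128 = $1,596,408
Cap at $2,585,950: $1,596,408 is within the cap, no reduction.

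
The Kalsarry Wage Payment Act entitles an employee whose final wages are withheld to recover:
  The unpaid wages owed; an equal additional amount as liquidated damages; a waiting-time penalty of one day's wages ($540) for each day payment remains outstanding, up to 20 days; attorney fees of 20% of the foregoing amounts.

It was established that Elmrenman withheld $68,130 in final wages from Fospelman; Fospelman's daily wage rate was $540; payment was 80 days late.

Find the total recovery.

Liquidated damages (equal amount): $68,130
Penalty days: min(80, 20) = 20
Waiting-time penalty: 20 × $540 = $10,800
Subtotal: $68,130 + $68,130 + $10,800 = $147,060
Attorney fees: 20% of $147,060 = $29,412
Total award: $147,060 + $29,412 = $176,472

$176,472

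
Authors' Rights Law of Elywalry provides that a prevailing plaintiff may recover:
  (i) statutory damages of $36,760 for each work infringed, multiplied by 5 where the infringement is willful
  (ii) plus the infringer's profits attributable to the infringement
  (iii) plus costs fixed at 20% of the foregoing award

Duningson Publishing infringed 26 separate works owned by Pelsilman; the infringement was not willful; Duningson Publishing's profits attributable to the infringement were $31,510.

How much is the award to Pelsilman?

Statutory damages: 26 × $36,760 = $955,760
Infringement not willful: no ×5 enhancement.
Combined award: $955,760 + $31,510 = $987,270
Costs: 20% of $987,270 = $197,454
Award plus costs: $987,270 + $197,454 = $1,184,724

$1,184,724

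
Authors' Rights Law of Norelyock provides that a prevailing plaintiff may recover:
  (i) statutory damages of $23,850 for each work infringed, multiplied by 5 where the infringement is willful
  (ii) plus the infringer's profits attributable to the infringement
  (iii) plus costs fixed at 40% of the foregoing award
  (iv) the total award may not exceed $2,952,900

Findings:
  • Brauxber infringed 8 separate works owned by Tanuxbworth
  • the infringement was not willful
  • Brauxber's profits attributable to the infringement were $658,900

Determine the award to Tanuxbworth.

Statutory damages: 8 × $23,850 = $190,800
Infringement not willful: no ×5 enhancement.
Combined award: $190,800 + $658,900 = $849,700
Costs: 40% of $849,700 = $339,880
Award plus costs: $849,700 + $339,880 = $1,189,580
Cap at $2,952,900: $1,189,580 is within the cap, no reduction.

$1,189,580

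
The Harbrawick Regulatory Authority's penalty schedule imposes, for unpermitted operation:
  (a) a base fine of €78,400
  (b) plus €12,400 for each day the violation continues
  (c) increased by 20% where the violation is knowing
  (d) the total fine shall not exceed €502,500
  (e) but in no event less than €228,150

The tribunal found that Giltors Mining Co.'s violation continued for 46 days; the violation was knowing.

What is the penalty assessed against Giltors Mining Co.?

Per-day component: 46 × €12,400 = €570,400
Base plus per-day: €78,400 + €570,400 = €648,800
Enhancement: 20% of €648,800 = €129,760
Enhanced fine: €648,800 + €129,760 = €778,560
Cap at €502,500: €778,560 exceeds the cap → €502,500
Minimum €228,150: €502,500 meets the minimum, no increase.

€502,500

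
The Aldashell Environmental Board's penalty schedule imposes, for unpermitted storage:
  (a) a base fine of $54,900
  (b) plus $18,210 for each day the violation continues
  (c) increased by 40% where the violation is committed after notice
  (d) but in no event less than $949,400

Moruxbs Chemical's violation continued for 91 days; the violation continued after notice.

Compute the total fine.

$2,396,814

Per-day component: 91 × $18,210 = $1,657,110
Base plus per-day: $54,900 + $1,657,110 = $1,712,010
Enhancement: 40% of $1,712,010 = $684,804
Enhanced fine: $1,712,010 + $684,804 = $2,396,814
Minimum $949,400: $2,396,814 meets the minimum, no increase.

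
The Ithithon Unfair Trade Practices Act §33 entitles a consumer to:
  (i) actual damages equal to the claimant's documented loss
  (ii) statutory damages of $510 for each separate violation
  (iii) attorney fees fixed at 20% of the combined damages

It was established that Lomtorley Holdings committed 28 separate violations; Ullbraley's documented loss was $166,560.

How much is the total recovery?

Statutory damages: 28 × $510 = $14,280
Combined damages: $166,560 + $14,280 = $180,840
Attorney fees: 20% of $180,840 = $36,168
Total recovery: $180,840 + $36,168 = $217,008

$217,008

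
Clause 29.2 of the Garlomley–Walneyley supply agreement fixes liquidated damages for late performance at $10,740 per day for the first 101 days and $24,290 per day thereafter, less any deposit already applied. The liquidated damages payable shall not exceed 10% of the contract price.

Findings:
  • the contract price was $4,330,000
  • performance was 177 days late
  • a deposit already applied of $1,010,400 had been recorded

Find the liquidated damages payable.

First 101 days: 101 × $10,740 = $1,084,740
Remaining days: (177 − 101) × $24,290 = $1,846,040
Accrued per-day damages: $1,084,740 + $1,846,040 = $2,930,780
Less deposit already applied: $2,930,780 − $1,010,400 = $1,920,380
Cap: 10% of $4,330,000 = $433,000
Cap at $433,000: $1,920,380 exceeds the cap → $433,000

Liquidated damages: $433,000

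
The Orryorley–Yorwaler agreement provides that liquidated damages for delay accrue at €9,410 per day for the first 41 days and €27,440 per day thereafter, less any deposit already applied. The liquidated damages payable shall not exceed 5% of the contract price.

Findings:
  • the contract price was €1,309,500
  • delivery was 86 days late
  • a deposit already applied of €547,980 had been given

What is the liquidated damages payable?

First 41 days: 41 × €9,410 = €385,810
Remaining days: (86 − 41) × €27,440 = €1,234,800
Accrued per-day damages: €385,810 + €1,234,800 = €1,620,610
Less deposit already applied: €1,620,610 − €547,980 = €1,072,630
Cap: 5% of €1,309,500 = €65,475
Cap at €65,475: €1,072,630 exceeds the cap → €65,475

€65,475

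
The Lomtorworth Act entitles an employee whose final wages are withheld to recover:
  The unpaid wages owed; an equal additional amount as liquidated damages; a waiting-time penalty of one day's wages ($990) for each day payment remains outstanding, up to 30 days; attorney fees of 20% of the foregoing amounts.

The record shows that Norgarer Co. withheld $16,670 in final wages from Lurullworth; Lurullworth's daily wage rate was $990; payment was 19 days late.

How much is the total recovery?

$62,580

Liquidated damages (equal amount): $16,670
Penalty days: min(19, 30) = 19
Waiting-time penalty: 19 × $990 = $18,810
Subtotal: $16,670 + $16,670 + $18,810 = $52,150
Attorney fees: 20% of $52,150 = $10,430
Total award: $52,150 + $10,430 = $62,580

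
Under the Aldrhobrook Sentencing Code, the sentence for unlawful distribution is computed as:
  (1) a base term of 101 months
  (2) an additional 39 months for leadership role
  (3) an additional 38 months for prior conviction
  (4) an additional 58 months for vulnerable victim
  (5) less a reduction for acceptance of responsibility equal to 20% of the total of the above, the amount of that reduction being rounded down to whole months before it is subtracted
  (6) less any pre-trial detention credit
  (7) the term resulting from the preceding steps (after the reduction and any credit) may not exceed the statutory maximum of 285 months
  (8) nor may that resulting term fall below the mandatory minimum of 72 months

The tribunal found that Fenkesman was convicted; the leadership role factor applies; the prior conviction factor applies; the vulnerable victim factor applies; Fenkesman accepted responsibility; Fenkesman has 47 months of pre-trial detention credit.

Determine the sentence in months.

Leadership role enhancement: +39 months
Prior conviction enhancement: +38 months
Vulnerable victim enhancement: +58 months
Adjusted term: 101 months + 39 months + 38 months + 58 months = 236 months
Acceptance of responsibility reduction: 20% of 236 months = 47 months (rounded down)
After reduction: 236 − 47 = 189 months
Less pre-trial detention credit: 189 months − 47 months = 142 months
Cap at 285 months: 142 months is within the cap, no reduction.
Minimum 72 months: 142 months meets the minimum, no increase.

142 months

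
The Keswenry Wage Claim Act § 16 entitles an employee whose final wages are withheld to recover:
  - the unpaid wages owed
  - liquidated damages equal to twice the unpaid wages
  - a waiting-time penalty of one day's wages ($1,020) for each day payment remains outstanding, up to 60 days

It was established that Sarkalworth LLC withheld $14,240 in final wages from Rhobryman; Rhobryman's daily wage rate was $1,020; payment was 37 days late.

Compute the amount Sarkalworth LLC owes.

Doubled: 2 × $14,240 = $28,480
Penalty days: min(37, 60) = 37
Waiting-time penalty: 37 × $1,020 = $37,740
Total award: $14,240 + $28,480 + $37,740 = $80,460

$80,460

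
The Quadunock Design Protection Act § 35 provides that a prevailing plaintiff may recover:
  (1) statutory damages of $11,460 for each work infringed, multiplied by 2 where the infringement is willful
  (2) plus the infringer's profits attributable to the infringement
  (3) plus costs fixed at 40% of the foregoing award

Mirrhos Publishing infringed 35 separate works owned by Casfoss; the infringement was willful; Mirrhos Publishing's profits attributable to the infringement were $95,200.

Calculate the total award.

Statutory damages: 35 × $11,460 = $401,100
Doubled: 2 × $401,100 = $802,200
Combined award: $802,200 + $95,200 = $897,400
Costs: 40% of $897,400 = $358,960
Award plus costs: $897,400 + $358,960 = $1,256,360

$1,256,360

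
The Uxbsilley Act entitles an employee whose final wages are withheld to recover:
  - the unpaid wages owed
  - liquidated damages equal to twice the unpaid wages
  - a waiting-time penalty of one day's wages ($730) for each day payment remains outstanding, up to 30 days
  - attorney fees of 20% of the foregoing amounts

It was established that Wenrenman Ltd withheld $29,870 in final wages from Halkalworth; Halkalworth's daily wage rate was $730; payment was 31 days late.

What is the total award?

Doubled: 2 × $29,870 = $59,740
Penalty days: min(31, 30) = 30
Waiting-time penalty: 30 × $730 = $21,900
Subtotal: $29,870 + $59,740 + $21,900 = $111,510
Attorney fees: 20% of $111,510 = $22,302
Total award: $111,510 + $22,302 = $133,812

$133,812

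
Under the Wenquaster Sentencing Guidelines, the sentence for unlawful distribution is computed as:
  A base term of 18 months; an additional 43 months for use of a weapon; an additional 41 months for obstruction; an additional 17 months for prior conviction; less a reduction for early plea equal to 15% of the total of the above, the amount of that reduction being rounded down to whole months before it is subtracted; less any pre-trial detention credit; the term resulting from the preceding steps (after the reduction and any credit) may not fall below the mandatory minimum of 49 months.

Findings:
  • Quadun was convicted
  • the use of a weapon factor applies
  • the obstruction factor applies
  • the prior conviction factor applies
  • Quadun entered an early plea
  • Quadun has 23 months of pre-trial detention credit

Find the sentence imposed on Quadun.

79 months

Use of a weapon enhancement: +43 months
Obstruction enhancement: +41 months
Prior conviction enhancement: +17 months
Adjusted term: 18 months + 43 months + 41 months + 17 months = 119 months
Early plea reduction: 15% of 119 months = 17 months (rounded down)
After reduction: 119 − 17 = 102 months
Less pre-trial detention credit: 102 months − 23 months = 79 months
Minimum 49 months: 79 months meets the minimum, no increase.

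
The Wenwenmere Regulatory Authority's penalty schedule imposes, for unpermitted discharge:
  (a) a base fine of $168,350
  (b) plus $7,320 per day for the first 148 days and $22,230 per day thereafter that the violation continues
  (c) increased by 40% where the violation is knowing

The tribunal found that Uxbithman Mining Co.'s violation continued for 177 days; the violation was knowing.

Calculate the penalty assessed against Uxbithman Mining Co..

$2,654,932

First 148 days: 148 × $7,320 = $1,083,360
Remaining days: (177 − 148) × $22,230 = $644,670
Per-day component: $1,083,360 + $644,670 = $1,728,030
Base plus per-day: $168,350 + $1,728,030 = $1,896,380
Enhancement: 40% of $1,896,380 = $758,552
Enhanced fine: $1,896,380 + $758,552 = $2,654,932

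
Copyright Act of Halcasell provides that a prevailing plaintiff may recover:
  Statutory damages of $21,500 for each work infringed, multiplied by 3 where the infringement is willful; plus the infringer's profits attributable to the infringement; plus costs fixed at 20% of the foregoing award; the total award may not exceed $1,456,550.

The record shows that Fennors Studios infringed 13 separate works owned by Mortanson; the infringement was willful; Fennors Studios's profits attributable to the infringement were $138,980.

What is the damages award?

$1,172,976

Statutory damages: 13 × $21,500 = $279,500
Trebled: 3 × $279,500 = $838,500
Combined award: $838,500 + $138,980 = $977,480
Costs: 20% of $977,480 = $195,496
Award plus costs: $977,480 + $195,496 = $1,172,976
Cap at $1,456,550: $1,172,976 is within the cap, no reduction.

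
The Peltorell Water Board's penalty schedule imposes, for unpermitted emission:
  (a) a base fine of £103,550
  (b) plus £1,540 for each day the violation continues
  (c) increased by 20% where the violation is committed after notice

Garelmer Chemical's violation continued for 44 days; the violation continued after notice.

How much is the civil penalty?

Per-day component: 44 × £1,540 = £67,760
Base plus per-day: £103,550 + £67,760 = £171,310
Enhancement: 20% of £171,310 = £34,262
Enhanced fine: £171,310 + £34,262 = £205,572

£205,572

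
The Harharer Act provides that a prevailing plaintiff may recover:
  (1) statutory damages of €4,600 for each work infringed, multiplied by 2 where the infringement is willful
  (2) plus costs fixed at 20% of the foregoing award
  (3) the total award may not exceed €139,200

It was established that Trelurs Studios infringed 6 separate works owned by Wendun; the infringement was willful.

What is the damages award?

Statutory damages: 6 × €4,600 = €27,600
Doubled: 2 × €27,600 = €55,200
Costs: 20% of €55,200 = €11,040
Award plus costs: €55,200 + €11,040 = €66,240
Cap at €139,200: €66,240 is within the cap, no reduction.

€66,240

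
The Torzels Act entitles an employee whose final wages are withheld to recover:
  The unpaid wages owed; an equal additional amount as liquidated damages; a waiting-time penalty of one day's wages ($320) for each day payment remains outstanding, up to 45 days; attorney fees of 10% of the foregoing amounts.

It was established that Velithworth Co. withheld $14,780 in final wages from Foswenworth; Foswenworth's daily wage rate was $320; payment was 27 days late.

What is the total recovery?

Liquidated damages (equal amount): $14,780
Penalty days: min(27, 45) = 27
Waiting-time penalty: 27 × $320 = $8,640
Subtotal: $14,780 + $14,780 + $8,640 = $38,200
Attorney fees: 10% of $38,200 = $3,820
Total award: $38,200 + $3,820 = $42,020

Total award: $42,020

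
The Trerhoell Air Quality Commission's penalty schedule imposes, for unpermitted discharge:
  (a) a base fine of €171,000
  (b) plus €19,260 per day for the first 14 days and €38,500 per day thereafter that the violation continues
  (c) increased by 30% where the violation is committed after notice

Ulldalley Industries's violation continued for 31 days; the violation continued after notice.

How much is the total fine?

First 14 days: 14 × €19,260 = €269,640
Remaining days: (31 − 14) × €38,500 = €654,500
Per-day component: €269,640 + €654,500 = €924,140
Base plus per-day: €171,000 + €924,140 = €1,095,140
Enhancement: 30% of €1,095,140 = €328,542
Enhanced fine: €1,095,140 + €328,542 = €1,423,682

€1,423,682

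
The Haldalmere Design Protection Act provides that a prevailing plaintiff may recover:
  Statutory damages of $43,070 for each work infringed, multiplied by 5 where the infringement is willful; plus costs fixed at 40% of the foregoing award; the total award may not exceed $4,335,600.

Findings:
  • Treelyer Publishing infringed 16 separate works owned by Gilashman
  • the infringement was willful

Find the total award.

Statutory damages: 16 × $43,070 = $689,120
Multiplied by 5: 5 × $689,120 = $3,445,600
Costs: 40% of $3,445,600 = $1,378,240
Award plus costs: $3,445,600 + $1,378,240 = $4,823,840
Cap at $4,335,600: $4,823,840 exceeds the cap → $4,335,600

$4,335,600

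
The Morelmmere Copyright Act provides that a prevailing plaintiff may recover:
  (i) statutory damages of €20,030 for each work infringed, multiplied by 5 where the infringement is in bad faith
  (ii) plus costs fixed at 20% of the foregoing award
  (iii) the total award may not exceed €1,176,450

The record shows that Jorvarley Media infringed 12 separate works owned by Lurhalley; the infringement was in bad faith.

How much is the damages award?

Statutory damages: 12 × €20,030 = €240,360
Multiplied by 5: 5 × €240,360 = €1,201,800
Costs: 20% of €1,201,800 = €240,360
Award plus costs: €1,201,800 + €240,360 = €1,442,160
Cap at €1,176,450: €1,442,160 exceeds the cap → €1,176,450

€1,176,450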